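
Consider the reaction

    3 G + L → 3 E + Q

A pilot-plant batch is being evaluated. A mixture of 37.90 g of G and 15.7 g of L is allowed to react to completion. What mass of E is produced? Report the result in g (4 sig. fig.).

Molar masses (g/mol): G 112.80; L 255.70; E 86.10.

15.86 g

n(G) = 37.90 / 112.80 = 0.3360 mol
n(L) = 15.70 / 255.70 = 0.06140 mol
n/ν for G = 0.3360/3 = 0.1120
n/ν for L = 0.06140/1 = 0.06140
Smallest n/ν is L → limiting reagent.
n(E) = (3/1) × 0.06140 = 0.1842 mol
mass = 0.1842 × 86.10 = 15.86 g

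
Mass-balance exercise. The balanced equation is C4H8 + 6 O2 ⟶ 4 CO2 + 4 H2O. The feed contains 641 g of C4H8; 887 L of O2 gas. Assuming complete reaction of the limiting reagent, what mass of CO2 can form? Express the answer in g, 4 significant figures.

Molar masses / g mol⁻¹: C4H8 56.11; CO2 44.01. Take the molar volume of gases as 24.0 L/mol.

1084 g

n(C4H8) = 641.0 / 56.11 = 11.42 mol
n(O2) = 887.0 / 24.0 = 36.96 mol
n/ν → C4H8: 11.42, O2: 6.160; O2 is limiting.
n(CO2) = (4/6) × 36.96 = 24.64 mol
mass = 24.64 × 44.01 = 1084 g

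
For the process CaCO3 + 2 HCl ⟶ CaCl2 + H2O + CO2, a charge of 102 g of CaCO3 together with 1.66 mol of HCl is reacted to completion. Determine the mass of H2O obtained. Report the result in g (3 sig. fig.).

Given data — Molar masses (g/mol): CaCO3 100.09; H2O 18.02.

15.0 g

n(CaCO3) = 102.0 / 100.09 = 1.019 mol
n(HCl) = 1.660 mol
n/ν for CaCO3 = 1.019/1 = 1.019
n/ν for HCl = 1.660/2 = 0.8300
Smallest n/ν is HCl → limiting reagent.
n(H2O) = (1/2) × 1.660 = 0.8300 mol
mass = 0.8300 × 18.02 = 14.96 g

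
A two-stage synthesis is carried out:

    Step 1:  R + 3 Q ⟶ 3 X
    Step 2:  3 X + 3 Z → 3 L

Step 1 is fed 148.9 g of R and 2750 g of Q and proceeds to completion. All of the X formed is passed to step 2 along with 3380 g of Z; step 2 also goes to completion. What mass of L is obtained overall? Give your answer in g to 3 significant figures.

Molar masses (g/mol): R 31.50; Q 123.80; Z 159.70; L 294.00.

4170 g

Step 1:
n(R) = 148.9 / 31.50 = 4.727 mol
n(Q) = 2750 / 123.80 = 22.21 mol
n/ν → R: 4.727, Q: 7.403; R is limiting.
n(X) produced = (3/1) × 4.727 = 14.18 mol
Step 2:
n(X) available = 14.18 mol
n(Z) = 3380 / 159.70 = 21.16 mol
n/ν → X: 4.727, Z: 7.053; X is limiting.
n(L) = (3/3) × 14.18 = 14.18 mol
mass = 14.18 × 294.00 = 4169 g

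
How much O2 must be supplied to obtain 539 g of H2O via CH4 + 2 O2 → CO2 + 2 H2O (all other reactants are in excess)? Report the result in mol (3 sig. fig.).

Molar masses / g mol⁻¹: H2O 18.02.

29.9 mol

n(H2O) = 539 / 18.02 = 29.91 mol
n(O2) = (2/2) × 29.91 = 29.91 mol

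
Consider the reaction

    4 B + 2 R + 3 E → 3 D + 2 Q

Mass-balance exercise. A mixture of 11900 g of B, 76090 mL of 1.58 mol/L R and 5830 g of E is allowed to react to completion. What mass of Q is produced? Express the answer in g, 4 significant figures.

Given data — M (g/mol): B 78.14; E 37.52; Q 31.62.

n(B) = 11900 / 78.14 = 152.3 mol
n(R) = 1.58 × 76090/1000 = 120.2 mol
n(E) = 5830 / 37.52 = 155.4 mol
n/ν for B = 152.3/4 = 38.08
n/ν for R = 120.2/2 = 60.10
n/ν for E = 155.4/3 = 51.80
Smallest n/ν is B → limiting reagent.
n(Q) = (2/4) × 152.3 = 76.15 mol
mass = 76.15 × 31.62 = 2408 g

2408 g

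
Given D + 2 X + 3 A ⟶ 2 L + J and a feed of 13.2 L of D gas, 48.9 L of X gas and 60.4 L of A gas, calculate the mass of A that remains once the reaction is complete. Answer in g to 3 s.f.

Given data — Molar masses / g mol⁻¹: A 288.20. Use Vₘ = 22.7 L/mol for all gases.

264 g

n(D) = 13.20 / 22.7 = 0.5815 mol
n(X) = 48.90 / 22.7 = 2.154 mol
n(A) = 60.40 / 22.7 = 2.661 mol
n/ν → D: 0.5815, X: 1.077, A: 0.8870; D is limiting.
A consumed = (3/1) × 0.5815 = 1.745 mol
A remaining = 2.661 − 1.745 = 0.9160 mol
mass = 0.9160 × 288.20 = 264.0 g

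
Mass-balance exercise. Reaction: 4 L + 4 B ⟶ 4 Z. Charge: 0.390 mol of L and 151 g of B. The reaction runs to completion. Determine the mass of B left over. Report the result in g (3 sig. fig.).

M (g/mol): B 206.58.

n(L) = 0.3900 mol
n(B) = 151.0 / 206.58 = 0.7310 mol
n/ν → L: 0.09750, B: 0.1828; L is limiting.
B consumed = (4/4) × 0.3900 = 0.3900 mol
B remaining = 0.7310 − 0.3900 = 0.3410 mol
mass = 0.3410 × 206.58 = 70.44 g

70.4 g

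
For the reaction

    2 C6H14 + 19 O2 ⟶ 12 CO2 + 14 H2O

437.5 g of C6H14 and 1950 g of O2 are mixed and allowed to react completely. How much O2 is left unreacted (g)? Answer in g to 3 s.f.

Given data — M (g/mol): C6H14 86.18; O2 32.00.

407 g

n(C6H14) = 437.5 / 86.18 = 5.077 mol
n(O2) = 1950 / 32.00 = 60.94 mol
n/ν → C6H14: 2.539, O2: 3.207; C6H14 is limiting.
O2 consumed = (19/2) × 5.077 = 48.23 mol
O2 remaining = 60.94 − 48.23 = 12.71 mol
mass = 12.71 × 32.00 = 406.7 g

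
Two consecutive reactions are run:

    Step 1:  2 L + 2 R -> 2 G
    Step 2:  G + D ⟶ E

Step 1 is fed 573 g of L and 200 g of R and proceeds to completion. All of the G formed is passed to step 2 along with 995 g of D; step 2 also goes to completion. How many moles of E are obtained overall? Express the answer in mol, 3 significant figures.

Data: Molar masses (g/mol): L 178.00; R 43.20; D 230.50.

3.22 mol

Step 1:
n(L) = 573.0 / 178.00 = 3.219 mol
n(R) = 200.0 / 43.20 = 4.630 mol
n/ν for L = 3.219/2 = 1.610
n/ν for R = 4.630/2 = 2.315
Smallest n/ν is L → limiting reagent.
n(G) produced = (2/2) × 3.219 = 3.219 mol
Step 2:
n(G) available = 3.219 mol
n(D) = 995.0 / 230.50 = 4.317 mol
n/ν for G = 3.219/1 = 3.219
n/ν for D = 4.317/1 = 4.317
Smallest n/ν is G → limiting reagent.
n(E) = (1/1) × 3.219 = 3.219 mol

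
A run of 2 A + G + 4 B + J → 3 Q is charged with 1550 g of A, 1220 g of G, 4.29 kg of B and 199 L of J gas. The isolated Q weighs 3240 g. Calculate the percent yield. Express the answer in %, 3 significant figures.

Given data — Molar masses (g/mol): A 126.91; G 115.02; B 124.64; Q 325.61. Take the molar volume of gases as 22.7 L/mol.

54.3 %

n(A) = 1550 / 126.91 = 12.21 mol
n(G) = 1220 / 115.02 = 10.61 mol
n(B) = 4.290×1000 / 124.64 = 34.42 mol
n(J) = 199.0 / 22.7 = 8.767 mol
n/ν for A = 12.21/2 = 6.105
n/ν for G = 10.61/1 = 10.61
n/ν for B = 34.42/4 = 8.605
n/ν for J = 8.767/1 = 8.767
Smallest n/ν is A → limiting reagent.
theoretical n(Q) = (3/2) × 12.21 = 18.32 mol → 5965 g
% yield = 3240 / 5965 × 100 = 54.32 %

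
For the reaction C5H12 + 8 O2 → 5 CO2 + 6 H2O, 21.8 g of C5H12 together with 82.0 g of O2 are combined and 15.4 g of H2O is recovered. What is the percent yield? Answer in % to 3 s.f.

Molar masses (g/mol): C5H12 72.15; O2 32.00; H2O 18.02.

n(C5H12) = 21.80 / 72.15 = 0.3021 mol
n(O2) = 82.00 / 32.00 = 2.563 mol
n/ν for C5H12 = 0.3021/1 = 0.3021
n/ν for O2 = 2.563/8 = 0.3204
Smallest n/ν is C5H12 → limiting reagent.
theoretical n(H2O) = (6/1) × 0.3021 = 1.813 mol → 32.67 g
% yield = 15.4 / 32.67 × 100 = 47.14 %

47.1 %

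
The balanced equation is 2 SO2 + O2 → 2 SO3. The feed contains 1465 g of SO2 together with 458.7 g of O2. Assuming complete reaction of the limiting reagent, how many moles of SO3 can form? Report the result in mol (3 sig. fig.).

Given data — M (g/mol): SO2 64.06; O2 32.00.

n(SO2) = 1465 / 64.06 = 22.87 mol
n(O2) = 458.7 / 32.00 = 14.33 mol
n/ν for SO2 = 22.87/2 = 11.44
n/ν for O2 = 14.33/1 = 14.33
Smallest n/ν is SO2 → limiting reagent.
n(SO3) = (2/2) × 22.87 = 22.87 mol

22.9 mol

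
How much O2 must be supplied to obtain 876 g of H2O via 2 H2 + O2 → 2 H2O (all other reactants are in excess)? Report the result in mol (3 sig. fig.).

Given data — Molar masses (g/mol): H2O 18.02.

24.3 mol

n(H2O) = 876 / 18.02 = 48.61 mol
n(O2) = (1/2) × 48.61 = 24.31 mol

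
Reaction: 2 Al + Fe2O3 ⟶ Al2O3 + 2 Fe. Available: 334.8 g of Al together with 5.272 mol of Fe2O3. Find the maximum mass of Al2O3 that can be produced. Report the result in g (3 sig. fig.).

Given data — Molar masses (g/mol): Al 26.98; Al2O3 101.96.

538 g

n(Al) = 334.8 / 26.98 = 12.41 mol
n(Fe2O3) = 5.272 mol
n/ν for Al = 12.41/2 = 6.205
n/ν for Fe2O3 = 5.272/1 = 5.272
Smallest n/ν is Fe2O3 → limiting reagent.
n(Al2O3) = (1/1) × 5.272 = 5.272 mol
mass = 5.272 × 101.96 = 537.5 g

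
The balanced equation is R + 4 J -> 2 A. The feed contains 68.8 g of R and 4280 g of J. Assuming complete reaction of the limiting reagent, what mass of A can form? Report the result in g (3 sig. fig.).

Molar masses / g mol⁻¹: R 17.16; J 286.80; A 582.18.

4340 g

n(R) = 68.80 / 17.16 = 4.009 mol
n(J) = 4280 / 286.80 = 14.92 mol
n/ν for R = 4.009/1 = 4.009
n/ν for J = 14.92/4 = 3.730
Smallest n/ν is J → limiting reagent.
n(A) = (2/4) × 14.92 = 7.460 mol
mass = 7.460 × 582.18 = 4343 g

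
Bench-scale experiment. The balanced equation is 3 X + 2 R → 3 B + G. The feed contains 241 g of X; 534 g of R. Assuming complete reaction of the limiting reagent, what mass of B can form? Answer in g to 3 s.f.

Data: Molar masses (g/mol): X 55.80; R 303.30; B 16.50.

n(X) = 241.0 / 55.80 = 4.319 mol
n(R) = 534.0 / 303.30 = 1.761 mol
n/ν → X: 1.440, R: 0.8805; R is limiting.
n(B) = (3/2) × 1.761 = 2.642 mol
mass = 2.642 × 16.50 = 43.59 g

43.6 g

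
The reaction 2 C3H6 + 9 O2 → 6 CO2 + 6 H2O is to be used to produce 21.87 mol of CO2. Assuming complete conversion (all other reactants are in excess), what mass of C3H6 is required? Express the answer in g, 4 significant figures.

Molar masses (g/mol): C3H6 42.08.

306.8 g

n(CO2) = 21.87 mol
n(C3H6) = (2/6) × 21.87 = 7.290 mol
mass = 7.290 × 42.08 = 306.8 g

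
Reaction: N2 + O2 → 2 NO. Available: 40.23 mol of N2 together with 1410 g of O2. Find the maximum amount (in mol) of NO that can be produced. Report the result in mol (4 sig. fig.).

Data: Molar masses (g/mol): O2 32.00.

80.46 mol

n(N2) = 40.23 mol
n(O2) = 1410 / 32.00 = 44.06 mol
n/ν → N2: 40.23, O2: 44.06; N2 is limiting.
n(NO) = (2/1) × 40.23 = 80.46 mol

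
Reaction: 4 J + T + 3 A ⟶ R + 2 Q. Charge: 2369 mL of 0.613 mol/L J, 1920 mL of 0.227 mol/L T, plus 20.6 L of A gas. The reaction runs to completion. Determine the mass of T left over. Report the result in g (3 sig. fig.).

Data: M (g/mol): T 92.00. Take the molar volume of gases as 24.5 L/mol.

14.3 g

n(J) = 0.613 × 2369/1000 = 1.452 mol
n(T) = 0.227 × 1920/1000 = 0.4358 mol
n(A) = 20.60 / 24.5 = 0.8408 mol
n/ν for J = 1.452/4 = 0.3630
n/ν for T = 0.4358/1 = 0.4358
n/ν for A = 0.8408/3 = 0.2803
Smallest n/ν is A → limiting reagent.
T consumed = (1/3) × 0.8408 = 0.2803 mol
T remaining = 0.4358 − 0.2803 = 0.1555 mol
mass = 0.1555 × 92.00 = 14.31 g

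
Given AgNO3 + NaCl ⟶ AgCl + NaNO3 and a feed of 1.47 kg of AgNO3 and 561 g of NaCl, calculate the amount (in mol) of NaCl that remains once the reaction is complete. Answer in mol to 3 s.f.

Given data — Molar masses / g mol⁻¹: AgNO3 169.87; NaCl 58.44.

n(AgNO3) = 1.470×1000 / 169.87 = 8.654 mol
n(NaCl) = 561.0 / 58.44 = 9.600 mol
n/ν → AgNO3: 8.654, NaCl: 9.600; AgNO3 is limiting.
NaCl consumed = (1/1) × 8.654 = 8.654 mol
NaCl remaining = 9.600 − 8.654 = 0.9460 mol

0.946 mol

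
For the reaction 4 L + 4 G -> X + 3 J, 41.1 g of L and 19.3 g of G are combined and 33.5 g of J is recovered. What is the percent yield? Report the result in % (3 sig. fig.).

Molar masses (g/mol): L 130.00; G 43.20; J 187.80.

75.2 %

n(L) = 41.10 / 130.00 = 0.3162 mol
n(G) = 19.30 / 43.20 = 0.4468 mol
n/ν for L = 0.3162/4 = 0.07905
n/ν for G = 0.4468/4 = 0.1117
Smallest n/ν is L → limiting reagent.
theoretical n(J) = (3/4) × 0.3162 = 0.2372 mol → 44.55 g
% yield = 33.5 / 44.55 × 100 = 75.20 %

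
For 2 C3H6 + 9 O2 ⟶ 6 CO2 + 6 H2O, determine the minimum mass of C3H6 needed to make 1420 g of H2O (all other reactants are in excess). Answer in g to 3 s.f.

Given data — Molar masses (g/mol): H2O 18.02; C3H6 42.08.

1110 g

n(H2O) = 1420 / 18.02 = 78.80 mol
n(C3H6) = (2/6) × 78.80 = 26.27 mol
mass = 26.27 × 42.08 = 1105 g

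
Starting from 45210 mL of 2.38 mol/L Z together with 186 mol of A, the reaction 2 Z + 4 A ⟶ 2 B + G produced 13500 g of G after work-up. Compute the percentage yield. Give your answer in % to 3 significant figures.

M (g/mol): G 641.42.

n(Z) = 2.38 × 45210/1000 = 107.6 mol
n(A) = 186.0 mol
n/ν for Z = 107.6/2 = 53.80
n/ν for A = 186.0/4 = 46.50
Smallest n/ν is A → limiting reagent.
theoretical n(G) = (1/4) × 186.0 = 46.50 mol → 29830 g
% yield = 13500 / 29830 × 100 = 45.26 %

45.3 %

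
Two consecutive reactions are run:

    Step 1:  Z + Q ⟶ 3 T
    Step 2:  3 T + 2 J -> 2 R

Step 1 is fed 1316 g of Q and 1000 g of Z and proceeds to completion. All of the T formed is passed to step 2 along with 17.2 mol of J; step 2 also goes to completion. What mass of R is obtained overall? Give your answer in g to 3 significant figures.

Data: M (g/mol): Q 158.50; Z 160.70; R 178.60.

Step 1:
n(Q) = 1316 / 158.50 = 8.303 mol
n(Z) = 1000 / 160.70 = 6.223 mol
n/ν for Q = 8.303/1 = 8.303
n/ν for Z = 6.223/1 = 6.223
Smallest n/ν is Z → limiting reagent.
n(T) produced = (3/1) × 6.223 = 18.67 mol
Step 2:
n(T) available = 18.67 mol
n(J) = 17.20 mol
n/ν for T = 18.67/3 = 6.223
n/ν for J = 17.20/2 = 8.600
Smallest n/ν is T → limiting reagent.
n(R) = (2/3) × 18.67 = 12.45 mol
mass = 12.45 × 178.60 = 2224 g

2220 g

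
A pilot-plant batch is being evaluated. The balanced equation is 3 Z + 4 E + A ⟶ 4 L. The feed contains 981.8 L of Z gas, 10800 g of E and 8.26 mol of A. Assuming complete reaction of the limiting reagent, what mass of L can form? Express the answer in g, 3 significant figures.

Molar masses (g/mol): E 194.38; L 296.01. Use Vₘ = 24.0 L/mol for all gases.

n(Z) = 981.8 / 24.0 = 40.91 mol
n(E) = 10800 / 194.38 = 55.56 mol
n(A) = 8.260 mol
n/ν → Z: 13.64, E: 13.89, A: 8.260; A is limiting.
n(L) = (4/1) × 8.260 = 33.04 mol
mass = 33.04 × 296.01 = 9780 g

9780 g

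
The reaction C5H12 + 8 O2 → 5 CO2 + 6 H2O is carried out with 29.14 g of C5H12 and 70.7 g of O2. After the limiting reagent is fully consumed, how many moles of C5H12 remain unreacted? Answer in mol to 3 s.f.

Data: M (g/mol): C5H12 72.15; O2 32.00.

n(C5H12) = 29.14 / 72.15 = 0.4039 mol
n(O2) = 70.70 / 32.00 = 2.209 mol
n/ν for C5H12 = 0.4039/1 = 0.4039
n/ν for O2 = 2.209/8 = 0.2761
Smallest n/ν is O2 → limiting reagent.
C5H12 consumed = (1/8) × 2.209 = 0.2761 mol
C5H12 remaining = 0.4039 − 0.2761 = 0.1278 mol

0.128 mol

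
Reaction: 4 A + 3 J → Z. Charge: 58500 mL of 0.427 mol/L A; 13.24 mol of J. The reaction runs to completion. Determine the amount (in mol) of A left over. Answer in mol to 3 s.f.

n(A) = 0.427 × 58500/1000 = 24.98 mol
n(J) = 13.24 mol
n/ν for A = 24.98/4 = 6.245
n/ν for J = 13.24/3 = 4.413
Smallest n/ν is J → limiting reagent.
A consumed = (4/3) × 13.24 = 17.65 mol
A remaining = 24.98 − 17.65 = 7.330 mol

7.33 mol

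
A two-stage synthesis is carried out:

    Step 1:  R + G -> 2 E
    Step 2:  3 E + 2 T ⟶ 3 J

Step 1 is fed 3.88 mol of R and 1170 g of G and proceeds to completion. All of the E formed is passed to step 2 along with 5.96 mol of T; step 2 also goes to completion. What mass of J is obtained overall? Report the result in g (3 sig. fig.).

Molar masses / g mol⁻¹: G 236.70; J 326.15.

Step 1:
n(R) = 3.880 mol
n(G) = 1170 / 236.70 = 4.943 mol
n/ν for R = 3.880/1 = 3.880
n/ν for G = 4.943/1 = 4.943
Smallest n/ν is R → limiting reagent.
n(E) produced = (2/1) × 3.880 = 7.760 mol
Step 2:
n(E) available = 7.760 mol
n(T) = 5.960 mol
n/ν for E = 7.760/3 = 2.587
n/ν for T = 5.960/2 = 2.980
Smallest n/ν is E → limiting reagent.
n(J) = (3/3) × 7.760 = 7.760 mol
mass = 7.760 × 326.15 = 2531 g

2530 g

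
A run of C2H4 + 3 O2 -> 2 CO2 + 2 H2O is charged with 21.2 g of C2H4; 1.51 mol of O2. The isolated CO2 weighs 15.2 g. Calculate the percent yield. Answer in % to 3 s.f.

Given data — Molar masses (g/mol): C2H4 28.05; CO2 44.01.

n(C2H4) = 21.20 / 28.05 = 0.7558 mol
n(O2) = 1.510 mol
n/ν for C2H4 = 0.7558/1 = 0.7558
n/ν for O2 = 1.510/3 = 0.5033
Smallest n/ν is O2 → limiting reagent.
theoretical n(CO2) = (2/3) × 1.510 = 1.007 mol → 44.32 g
% yield = 15.2 / 44.32 × 100 = 34.30 %

34.3 %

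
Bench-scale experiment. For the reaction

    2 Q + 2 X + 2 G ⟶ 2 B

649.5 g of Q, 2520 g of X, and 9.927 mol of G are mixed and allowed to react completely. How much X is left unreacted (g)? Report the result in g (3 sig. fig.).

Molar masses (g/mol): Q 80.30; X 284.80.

216 g

n(Q) = 649.5 / 80.30 = 8.088 mol
n(X) = 2520 / 284.80 = 8.848 mol
n(G) = 9.927 mol
n/ν for Q = 8.088/2 = 4.044
n/ν for X = 8.848/2 = 4.424
n/ν for G = 9.927/2 = 4.964
Smallest n/ν is Q → limiting reagent.
X consumed = (2/2) × 8.088 = 8.088 mol
X remaining = 8.848 − 8.088 = 0.7600 mol
mass = 0.7600 × 284.80 = 216.4 g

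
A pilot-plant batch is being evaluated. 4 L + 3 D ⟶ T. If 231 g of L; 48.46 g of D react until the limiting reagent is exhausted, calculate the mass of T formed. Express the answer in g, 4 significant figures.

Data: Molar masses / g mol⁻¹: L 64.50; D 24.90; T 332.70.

215.8 g

n(L) = 231.0 / 64.50 = 3.581 mol
n(D) = 48.46 / 24.90 = 1.946 mol
n/ν for L = 3.581/4 = 0.8953
n/ν for D = 1.946/3 = 0.6487
Smallest n/ν is D → limiting reagent.
n(T) = (1/3) × 1.946 = 0.6487 mol
mass = 0.6487 × 332.70 = 215.8 g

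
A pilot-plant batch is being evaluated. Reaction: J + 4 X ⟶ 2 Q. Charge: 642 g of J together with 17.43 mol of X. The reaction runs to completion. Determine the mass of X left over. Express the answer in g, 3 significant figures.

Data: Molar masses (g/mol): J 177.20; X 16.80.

n(J) = 642.0 / 177.20 = 3.623 mol
n(X) = 17.43 mol
n/ν for J = 3.623/1 = 3.623
n/ν for X = 17.43/4 = 4.358
Smallest n/ν is J → limiting reagent.
X consumed = (4/1) × 3.623 = 14.49 mol
X remaining = 17.43 − 14.49 = 2.940 mol
mass = 2.940 × 16.80 = 49.39 g

49.4 g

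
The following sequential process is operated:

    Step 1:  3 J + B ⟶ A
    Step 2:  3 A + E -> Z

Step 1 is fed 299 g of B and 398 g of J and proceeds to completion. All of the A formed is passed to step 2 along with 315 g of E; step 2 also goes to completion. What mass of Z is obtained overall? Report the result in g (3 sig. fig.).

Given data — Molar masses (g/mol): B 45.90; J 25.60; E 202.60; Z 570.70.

887 g

Step 1:
n(B) = 299.0 / 45.90 = 6.514 mol
n(J) = 398.0 / 25.60 = 15.55 mol
n/ν for B = 6.514/1 = 6.514
n/ν for J = 15.55/3 = 5.183
Smallest n/ν is J → limiting reagent.
n(A) produced = (1/3) × 15.55 = 5.183 mol
Step 2:
n(A) available = 5.183 mol
n(E) = 315.0 / 202.60 = 1.555 mol
n/ν for A = 5.183/3 = 1.728
n/ν for E = 1.555/1 = 1.555
Smallest n/ν is E → limiting reagent.
n(Z) = (1/1) × 1.555 = 1.555 mol
mass = 1.555 × 570.70 = 887.4 g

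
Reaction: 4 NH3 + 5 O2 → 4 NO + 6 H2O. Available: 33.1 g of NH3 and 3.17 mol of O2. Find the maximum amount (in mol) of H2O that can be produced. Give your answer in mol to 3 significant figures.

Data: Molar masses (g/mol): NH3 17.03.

n(NH3) = 33.10 / 17.03 = 1.944 mol
n(O2) = 3.170 mol
n/ν for NH3 = 1.944/4 = 0.4860
n/ν for O2 = 3.170/5 = 0.6340
Smallest n/ν is NH3 → limiting reagent.
n(H2O) = (6/4) × 1.944 = 2.916 mol

2.92 mol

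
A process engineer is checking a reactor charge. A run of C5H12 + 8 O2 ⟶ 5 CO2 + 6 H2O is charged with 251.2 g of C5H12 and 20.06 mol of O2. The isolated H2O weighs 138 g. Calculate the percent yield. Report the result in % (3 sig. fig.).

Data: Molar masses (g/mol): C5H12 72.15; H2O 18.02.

n(C5H12) = 251.2 / 72.15 = 3.482 mol
n(O2) = 20.06 mol
n/ν → C5H12: 3.482, O2: 2.508; O2 is limiting.
theoretical n(H2O) = (6/8) × 20.06 = 15.05 mol → 271.2 g
% yield = 138 / 271.2 × 100 = 50.88 %

50.9 %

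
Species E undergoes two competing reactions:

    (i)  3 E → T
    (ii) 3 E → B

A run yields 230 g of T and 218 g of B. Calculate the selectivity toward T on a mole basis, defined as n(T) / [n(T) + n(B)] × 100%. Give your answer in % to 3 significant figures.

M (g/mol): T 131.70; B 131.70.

51.3 %

n(T) = 230 / 131.70 = 1.746 mol
n(B) = 218 / 131.70 = 1.655 mol
selectivity = 1.746/(1.746+1.655) × 100 = 51.34 %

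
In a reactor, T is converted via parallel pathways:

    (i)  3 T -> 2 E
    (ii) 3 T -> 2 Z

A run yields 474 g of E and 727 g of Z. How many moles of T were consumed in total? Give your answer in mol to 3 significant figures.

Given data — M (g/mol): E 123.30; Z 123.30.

14.6 mol

n(E) = 474 / 123.30 = 3.844 mol
n(Z) = 727 / 123.30 = 5.896 mol
n(T) via (i) = (3/2)×3.844 = 5.766 mol
n(T) via (ii) = (3/2)×5.896 = 8.844 mol
total n(T) = 5.766 + 8.844 = 14.61 mol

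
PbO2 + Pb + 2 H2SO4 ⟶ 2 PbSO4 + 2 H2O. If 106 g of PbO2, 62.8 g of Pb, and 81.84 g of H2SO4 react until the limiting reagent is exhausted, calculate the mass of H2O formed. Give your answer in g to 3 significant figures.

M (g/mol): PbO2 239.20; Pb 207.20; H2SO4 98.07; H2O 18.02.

10.9 g

n(PbO2) = 106.0 / 239.20 = 0.4431 mol
n(Pb) = 62.80 / 207.20 = 0.3031 mol
n(H2SO4) = 81.84 / 98.07 = 0.8345 mol
n/ν for PbO2 = 0.4431/1 = 0.4431
n/ν for Pb = 0.3031/1 = 0.3031
n/ν for H2SO4 = 0.8345/2 = 0.4173
Smallest n/ν is Pb → limiting reagent.
n(H2O) = (2/1) × 0.3031 = 0.6062 mol
mass = 0.6062 × 18.02 = 10.92 g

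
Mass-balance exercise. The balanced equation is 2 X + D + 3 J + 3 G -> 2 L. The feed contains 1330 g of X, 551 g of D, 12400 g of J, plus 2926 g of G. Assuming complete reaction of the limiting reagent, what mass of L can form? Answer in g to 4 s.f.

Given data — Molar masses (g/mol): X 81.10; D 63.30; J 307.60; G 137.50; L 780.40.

n(X) = 1330 / 81.10 = 16.40 mol
n(D) = 551.0 / 63.30 = 8.705 mol
n(J) = 12400 / 307.60 = 40.31 mol
n(G) = 2926 / 137.50 = 21.28 mol
n/ν for X = 16.40/2 = 8.200
n/ν for D = 8.705/1 = 8.705
n/ν for J = 40.31/3 = 13.44
n/ν for G = 21.28/3 = 7.093
Smallest n/ν is G → limiting reagent.
n(L) = (2/3) × 21.28 = 14.19 mol
mass = 14.19 × 780.40 = 11070 g

11070 g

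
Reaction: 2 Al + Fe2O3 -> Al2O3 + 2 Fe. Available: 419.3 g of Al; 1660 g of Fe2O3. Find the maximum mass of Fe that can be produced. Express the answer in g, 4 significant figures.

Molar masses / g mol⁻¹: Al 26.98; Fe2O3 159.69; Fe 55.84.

867.8 g

n(Al) = 419.3 / 26.98 = 15.54 mol
n(Fe2O3) = 1660 / 159.69 = 10.40 mol
n/ν for Al = 15.54/2 = 7.770
n/ν for Fe2O3 = 10.40/1 = 10.40
Smallest n/ν is Al → limiting reagent.
n(Fe) = (2/2) × 15.54 = 15.54 mol
mass = 15.54 × 55.84 = 867.8 g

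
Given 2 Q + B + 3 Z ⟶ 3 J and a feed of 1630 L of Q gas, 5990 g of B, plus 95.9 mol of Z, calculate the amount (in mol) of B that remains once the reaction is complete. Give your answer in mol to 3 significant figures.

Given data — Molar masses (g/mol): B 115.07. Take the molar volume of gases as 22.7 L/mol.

n(Q) = 1630 / 22.7 = 71.81 mol
n(B) = 5990 / 115.07 = 52.06 mol
n(Z) = 95.90 mol
n/ν → Q: 35.91, B: 52.06, Z: 31.97; Z is limiting.
B consumed = (1/3) × 95.90 = 31.97 mol
B remaining = 52.06 − 31.97 = 20.09 mol

20.1 mol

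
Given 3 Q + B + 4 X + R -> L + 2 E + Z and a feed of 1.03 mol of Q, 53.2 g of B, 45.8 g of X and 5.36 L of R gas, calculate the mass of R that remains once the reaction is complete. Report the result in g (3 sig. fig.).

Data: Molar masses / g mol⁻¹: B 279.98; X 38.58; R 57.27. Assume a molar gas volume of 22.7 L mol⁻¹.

n(Q) = 1.030 mol
n(B) = 53.20 / 279.98 = 0.1900 mol
n(X) = 45.80 / 38.58 = 1.187 mol
n(R) = 5.360 / 22.7 = 0.2361 mol
n/ν → Q: 0.3433, B: 0.1900, X: 0.2968, R: 0.2361; B is limiting.
R consumed = (1/1) × 0.1900 = 0.1900 mol
R remaining = 0.2361 − 0.1900 = 0.04610 mol
mass = 0.04610 × 57.27 = 2.640 g

2.64 g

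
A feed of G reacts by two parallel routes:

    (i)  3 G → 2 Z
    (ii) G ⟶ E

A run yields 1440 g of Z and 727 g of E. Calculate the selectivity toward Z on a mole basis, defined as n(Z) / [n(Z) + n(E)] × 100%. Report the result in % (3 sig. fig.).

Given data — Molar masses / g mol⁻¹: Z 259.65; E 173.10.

56.9 %

n(Z) = 1440 / 259.65 = 5.546 mol
n(E) = 727 / 173.10 = 4.200 mol
selectivity = 5.546/(5.546+4.200) × 100 = 56.91 %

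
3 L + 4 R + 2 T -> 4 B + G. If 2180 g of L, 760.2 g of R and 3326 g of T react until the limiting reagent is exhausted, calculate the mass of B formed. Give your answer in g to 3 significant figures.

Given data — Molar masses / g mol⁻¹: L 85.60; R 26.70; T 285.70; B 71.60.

n(L) = 2180 / 85.60 = 25.47 mol
n(R) = 760.2 / 26.70 = 28.47 mol
n(T) = 3326 / 285.70 = 11.64 mol
n/ν for L = 25.47/3 = 8.490
n/ν for R = 28.47/4 = 7.118
n/ν for T = 11.64/2 = 5.820
Smallest n/ν is T → limiting reagent.
n(B) = (4/2) × 11.64 = 23.28 mol
mass = 23.28 × 71.60 = 1667 g

1670 g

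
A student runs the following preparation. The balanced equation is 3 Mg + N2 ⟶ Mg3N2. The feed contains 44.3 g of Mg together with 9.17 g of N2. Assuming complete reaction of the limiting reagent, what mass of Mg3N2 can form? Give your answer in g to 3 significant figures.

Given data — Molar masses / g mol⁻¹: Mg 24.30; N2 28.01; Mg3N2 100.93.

33.0 g

n(Mg) = 44.30 / 24.30 = 1.823 mol
n(N2) = 9.170 / 28.01 = 0.3274 mol
n/ν → Mg: 0.6077, N2: 0.3274; N2 is limiting.
n(Mg3N2) = (1/1) × 0.3274 = 0.3274 mol
mass = 0.3274 × 100.93 = 33.04 g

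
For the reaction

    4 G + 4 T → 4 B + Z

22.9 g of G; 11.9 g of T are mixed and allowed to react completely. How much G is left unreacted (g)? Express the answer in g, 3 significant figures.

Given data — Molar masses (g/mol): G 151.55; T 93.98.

n(G) = 22.90 / 151.55 = 0.1511 mol
n(T) = 11.90 / 93.98 = 0.1266 mol
n/ν for G = 0.1511/4 = 0.03778
n/ν for T = 0.1266/4 = 0.03165
Smallest n/ν is T → limiting reagent.
G consumed = (4/4) × 0.1266 = 0.1266 mol
G remaining = 0.1511 − 0.1266 = 0.02450 mol
mass = 0.02450 × 151.55 = 3.713 g

3.71 g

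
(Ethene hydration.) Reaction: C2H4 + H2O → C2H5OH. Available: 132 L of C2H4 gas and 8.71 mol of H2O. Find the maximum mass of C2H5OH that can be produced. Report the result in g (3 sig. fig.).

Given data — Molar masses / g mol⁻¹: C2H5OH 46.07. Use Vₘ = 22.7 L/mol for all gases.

268 g

n(C2H4) = 132.0 / 22.7 = 5.815 mol
n(H2O) = 8.710 mol
n/ν → C2H4: 5.815, H2O: 8.710; C2H4 is limiting.
n(C2H5OH) = (1/1) × 5.815 = 5.815 mol
mass = 5.815 × 46.07 = 267.9 g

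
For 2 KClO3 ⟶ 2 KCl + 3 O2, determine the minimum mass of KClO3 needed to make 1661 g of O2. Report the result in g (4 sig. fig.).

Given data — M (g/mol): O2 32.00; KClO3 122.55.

4241 g

n(O2) = 1661 / 32.00 = 51.91 mol
n(KClO3) = (2/3) × 51.91 = 34.61 mol
mass = 34.61 × 122.55 = 4241 g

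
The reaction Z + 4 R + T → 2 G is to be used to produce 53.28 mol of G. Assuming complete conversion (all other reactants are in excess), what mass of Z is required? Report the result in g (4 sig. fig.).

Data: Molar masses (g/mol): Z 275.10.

7329 g

n(G) = 53.28 mol
n(Z) = (1/2) × 53.28 = 26.64 mol
mass = 26.64 × 275.10 = 7329 g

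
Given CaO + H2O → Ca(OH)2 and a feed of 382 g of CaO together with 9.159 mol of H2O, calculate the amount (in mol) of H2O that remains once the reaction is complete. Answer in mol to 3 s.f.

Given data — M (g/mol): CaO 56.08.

n(CaO) = 382.0 / 56.08 = 6.812 mol
n(H2O) = 9.159 mol
n/ν → CaO: 6.812, H2O: 9.159; CaO is limiting.
H2O consumed = (1/1) × 6.812 = 6.812 mol
H2O remaining = 9.159 − 6.812 = 2.347 mol

2.35 mol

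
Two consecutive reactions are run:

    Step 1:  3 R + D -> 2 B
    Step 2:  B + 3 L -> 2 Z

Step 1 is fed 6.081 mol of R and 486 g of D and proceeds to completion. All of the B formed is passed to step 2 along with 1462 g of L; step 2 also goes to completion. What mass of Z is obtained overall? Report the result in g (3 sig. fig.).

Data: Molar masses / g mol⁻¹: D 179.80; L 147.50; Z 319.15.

Step 1:
n(R) = 6.081 mol
n(D) = 486.0 / 179.80 = 2.703 mol
n/ν for R = 6.081/3 = 2.027
n/ν for D = 2.703/1 = 2.703
Smallest n/ν is R → limiting reagent.
n(B) produced = (2/3) × 6.081 = 4.054 mol
Step 2:
n(B) available = 4.054 mol
n(L) = 1462 / 147.50 = 9.912 mol
n/ν for B = 4.054/1 = 4.054
n/ν for L = 9.912/3 = 3.304
Smallest n/ν is L → limiting reagent.
n(Z) = (2/3) × 9.912 = 6.608 mol
mass = 6.608 × 319.15 = 2109 g

2110 g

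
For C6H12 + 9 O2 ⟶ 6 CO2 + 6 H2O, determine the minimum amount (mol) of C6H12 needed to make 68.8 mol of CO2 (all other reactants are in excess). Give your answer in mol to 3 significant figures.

n(CO2) = 68.80 mol
n(C6H12) = (1/6) × 68.80 = 11.47 mol

11.5 mol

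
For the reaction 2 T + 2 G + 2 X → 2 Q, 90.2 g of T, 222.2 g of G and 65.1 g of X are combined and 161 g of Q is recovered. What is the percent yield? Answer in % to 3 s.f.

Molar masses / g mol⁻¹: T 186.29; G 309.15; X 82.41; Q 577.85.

n(T) = 90.20 / 186.29 = 0.4842 mol
n(G) = 222.2 / 309.15 = 0.7187 mol
n(X) = 65.10 / 82.41 = 0.7900 mol
n/ν for T = 0.4842/2 = 0.2421
n/ν for G = 0.7187/2 = 0.3594
n/ν for X = 0.7900/2 = 0.3950
Smallest n/ν is T → limiting reagent.
theoretical n(Q) = (2/2) × 0.4842 = 0.4842 mol → 279.8 g
% yield = 161 / 279.8 × 100 = 57.54 %

57.5 %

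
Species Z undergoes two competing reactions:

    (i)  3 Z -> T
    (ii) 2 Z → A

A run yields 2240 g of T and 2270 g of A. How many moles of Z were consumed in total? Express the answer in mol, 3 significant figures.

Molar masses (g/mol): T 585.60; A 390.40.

n(T) = 2240 / 585.60 = 3.825 mol
n(A) = 2270 / 390.40 = 5.815 mol
n(Z) via (i) = (3/1)×3.825 = 11.48 mol
n(Z) via (ii) = (2/1)×5.815 = 11.63 mol
total n(Z) = 11.48 + 11.63 = 23.11 mol

23.1 mol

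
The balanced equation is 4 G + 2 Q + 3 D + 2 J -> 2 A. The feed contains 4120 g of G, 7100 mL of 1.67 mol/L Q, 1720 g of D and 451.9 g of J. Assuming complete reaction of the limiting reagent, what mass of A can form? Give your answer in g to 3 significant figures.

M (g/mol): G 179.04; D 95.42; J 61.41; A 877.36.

n(G) = 4120 / 179.04 = 23.01 mol
n(Q) = 1.67 × 7100/1000 = 11.86 mol
n(D) = 1720 / 95.42 = 18.03 mol
n(J) = 451.9 / 61.41 = 7.359 mol
n/ν for G = 23.01/4 = 5.753
n/ν for Q = 11.86/2 = 5.930
n/ν for D = 18.03/3 = 6.010
n/ν for J = 7.359/2 = 3.680
Smallest n/ν is J → limiting reagent.
n(A) = (2/2) × 7.359 = 7.359 mol
mass = 7.359 × 877.36 = 6456 g

6460 g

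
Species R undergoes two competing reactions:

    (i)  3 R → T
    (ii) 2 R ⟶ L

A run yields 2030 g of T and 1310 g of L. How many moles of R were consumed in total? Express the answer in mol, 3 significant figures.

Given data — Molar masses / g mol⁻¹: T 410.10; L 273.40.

24.4 mol

n(T) = 2030 / 410.10 = 4.950 mol
n(L) = 1310 / 273.40 = 4.792 mol
n(R) via (i) = (3/1)×4.950 = 14.85 mol
n(R) via (ii) = (2/1)×4.792 = 9.584 mol
total n(R) = 14.85 + 9.584 = 24.43 mol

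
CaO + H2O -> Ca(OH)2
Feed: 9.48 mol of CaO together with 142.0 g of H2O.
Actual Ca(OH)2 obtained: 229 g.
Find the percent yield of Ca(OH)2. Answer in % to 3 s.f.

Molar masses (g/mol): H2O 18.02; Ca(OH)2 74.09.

n(CaO) = 9.480 mol
n(H2O) = 142.0 / 18.02 = 7.880 mol
n/ν for CaO = 9.480/1 = 9.480
n/ν for H2O = 7.880/1 = 7.880
Smallest n/ν is H2O → limiting reagent.
theoretical n(Ca(OH)2) = (1/1) × 7.880 = 7.880 mol → 583.8 g
% yield = 229 / 583.8 × 100 = 39.23 %

39.2 %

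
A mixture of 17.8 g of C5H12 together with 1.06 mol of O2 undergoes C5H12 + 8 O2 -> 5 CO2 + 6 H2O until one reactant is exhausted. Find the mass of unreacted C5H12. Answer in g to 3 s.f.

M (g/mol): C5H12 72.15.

n(C5H12) = 17.80 / 72.15 = 0.2467 mol
n(O2) = 1.060 mol
n/ν → C5H12: 0.2467, O2: 0.1325; O2 is limiting.
C5H12 consumed = (1/8) × 1.060 = 0.1325 mol
C5H12 remaining = 0.2467 − 0.1325 = 0.1142 mol
mass = 0.1142 × 72.15 = 8.240 g

8.24 g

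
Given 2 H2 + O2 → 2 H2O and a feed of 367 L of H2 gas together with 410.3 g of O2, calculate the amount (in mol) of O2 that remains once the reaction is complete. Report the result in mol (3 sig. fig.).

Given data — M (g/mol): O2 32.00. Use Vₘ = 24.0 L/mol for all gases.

5.18 mol

n(H2) = 367.0 / 24.0 = 15.29 mol
n(O2) = 410.3 / 32.00 = 12.82 mol
n/ν for H2 = 15.29/2 = 7.645
n/ν for O2 = 12.82/1 = 12.82
Smallest n/ν is H2 → limiting reagent.
O2 consumed = (1/2) × 15.29 = 7.645 mol
O2 remaining = 12.82 − 7.645 = 5.175 mol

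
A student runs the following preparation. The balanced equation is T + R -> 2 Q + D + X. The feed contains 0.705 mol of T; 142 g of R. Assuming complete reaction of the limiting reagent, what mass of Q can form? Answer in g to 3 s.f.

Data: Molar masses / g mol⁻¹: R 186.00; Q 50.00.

n(T) = 0.7050 mol
n(R) = 142.0 / 186.00 = 0.7634 mol
n/ν → T: 0.7050, R: 0.7634; T is limiting.
n(Q) = (2/1) × 0.7050 = 1.410 mol
mass = 1.410 × 50.00 = 70.50 g

70.5 g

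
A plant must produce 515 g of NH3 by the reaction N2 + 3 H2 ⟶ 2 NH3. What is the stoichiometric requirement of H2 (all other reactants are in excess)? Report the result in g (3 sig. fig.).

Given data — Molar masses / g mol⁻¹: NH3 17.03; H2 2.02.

n(NH3) = 515 / 17.03 = 30.24 mol
n(H2) = (3/2) × 30.24 = 45.36 mol
mass = 45.36 × 2.02 = 91.63 g

91.6 g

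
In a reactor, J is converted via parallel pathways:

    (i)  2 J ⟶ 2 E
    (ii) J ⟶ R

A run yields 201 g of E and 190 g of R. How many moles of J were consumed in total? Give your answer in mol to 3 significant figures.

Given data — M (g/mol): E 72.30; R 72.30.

5.41 mol

n(E) = 201 / 72.30 = 2.780 mol
n(R) = 190 / 72.30 = 2.628 mol
n(J) via (i) = (2/2)×2.780 = 2.780 mol
n(J) via (ii) = (1/1)×2.628 = 2.628 mol
total n(J) = 2.780 + 2.628 = 5.408 mol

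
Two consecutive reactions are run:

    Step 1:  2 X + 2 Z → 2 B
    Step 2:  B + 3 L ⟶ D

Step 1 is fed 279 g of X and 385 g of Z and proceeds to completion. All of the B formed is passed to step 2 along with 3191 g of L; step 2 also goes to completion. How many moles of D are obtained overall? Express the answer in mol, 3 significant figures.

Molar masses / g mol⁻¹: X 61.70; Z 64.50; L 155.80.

Step 1:
n(X) = 279.0 / 61.70 = 4.522 mol
n(Z) = 385.0 / 64.50 = 5.969 mol
n/ν for X = 4.522/2 = 2.261
n/ν for Z = 5.969/2 = 2.985
Smallest n/ν is X → limiting reagent.
n(B) produced = (2/2) × 4.522 = 4.522 mol
Step 2:
n(B) available = 4.522 mol
n(L) = 3191 / 155.80 = 20.48 mol
n/ν for B = 4.522/1 = 4.522
n/ν for L = 20.48/3 = 6.827
Smallest n/ν is B → limiting reagent.
n(D) = (1/1) × 4.522 = 4.522 mol

4.52 mol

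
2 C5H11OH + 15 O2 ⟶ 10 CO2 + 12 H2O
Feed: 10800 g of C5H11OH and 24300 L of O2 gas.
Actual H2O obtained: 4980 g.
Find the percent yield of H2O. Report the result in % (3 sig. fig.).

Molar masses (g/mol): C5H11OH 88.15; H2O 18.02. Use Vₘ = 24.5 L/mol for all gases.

37.6 %

n(C5H11OH) = 10800 / 88.15 = 122.5 mol
n(O2) = 24300 / 24.5 = 991.8 mol
n/ν for C5H11OH = 122.5/2 = 61.25
n/ν for O2 = 991.8/15 = 66.12
Smallest n/ν is C5H11OH → limiting reagent.
theoretical n(H2O) = (12/2) × 122.5 = 735.0 mol → 13240 g
% yield = 4980 / 13240 × 100 = 37.61 %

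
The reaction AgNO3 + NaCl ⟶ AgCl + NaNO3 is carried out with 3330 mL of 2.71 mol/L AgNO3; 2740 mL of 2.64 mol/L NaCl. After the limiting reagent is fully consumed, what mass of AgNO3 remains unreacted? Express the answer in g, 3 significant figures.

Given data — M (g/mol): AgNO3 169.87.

n(AgNO3) = 2.71 × 3330/1000 = 9.024 mol
n(NaCl) = 2.64 × 2740/1000 = 7.234 mol
n/ν for AgNO3 = 9.024/1 = 9.024
n/ν for NaCl = 7.234/1 = 7.234
Smallest n/ν is NaCl → limiting reagent.
AgNO3 consumed = (1/1) × 7.234 = 7.234 mol
AgNO3 remaining = 9.024 − 7.234 = 1.790 mol
mass = 1.790 × 169.87 = 304.1 g

304 g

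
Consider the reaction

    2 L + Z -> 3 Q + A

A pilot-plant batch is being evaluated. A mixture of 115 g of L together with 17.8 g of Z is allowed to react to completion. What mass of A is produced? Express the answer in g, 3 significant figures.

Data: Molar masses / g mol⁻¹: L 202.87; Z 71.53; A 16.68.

4.15 g

n(L) = 115.0 / 202.87 = 0.5669 mol
n(Z) = 17.80 / 71.53 = 0.2488 mol
n/ν for L = 0.5669/2 = 0.2835
n/ν for Z = 0.2488/1 = 0.2488
Smallest n/ν is Z → limiting reagent.
n(A) = (1/1) × 0.2488 = 0.2488 mol
mass = 0.2488 × 16.68 = 4.150 g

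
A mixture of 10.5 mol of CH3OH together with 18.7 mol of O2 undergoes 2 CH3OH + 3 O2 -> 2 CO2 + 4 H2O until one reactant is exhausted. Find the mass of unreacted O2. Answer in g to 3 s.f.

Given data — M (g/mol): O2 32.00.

94.4 g

n(CH3OH) = 10.50 mol
n(O2) = 18.70 mol
n/ν for CH3OH = 10.50/2 = 5.250
n/ν for O2 = 18.70/3 = 6.233
Smallest n/ν is CH3OH → limiting reagent.
O2 consumed = (3/2) × 10.50 = 15.75 mol
O2 remaining = 18.70 − 15.75 = 2.950 mol
mass = 2.950 × 32.00 = 94.40 g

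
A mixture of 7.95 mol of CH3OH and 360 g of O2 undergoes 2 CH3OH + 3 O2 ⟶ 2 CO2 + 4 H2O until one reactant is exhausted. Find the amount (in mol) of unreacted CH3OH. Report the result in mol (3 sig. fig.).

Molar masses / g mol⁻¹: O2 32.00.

0.450 mol

n(CH3OH) = 7.950 mol
n(O2) = 360.0 / 32.00 = 11.25 mol
n/ν for CH3OH = 7.950/2 = 3.975
n/ν for O2 = 11.25/3 = 3.750
Smallest n/ν is O2 → limiting reagent.
CH3OH consumed = (2/3) × 11.25 = 7.500 mol
CH3OH remaining = 7.950 − 7.500 = 0.4500 mol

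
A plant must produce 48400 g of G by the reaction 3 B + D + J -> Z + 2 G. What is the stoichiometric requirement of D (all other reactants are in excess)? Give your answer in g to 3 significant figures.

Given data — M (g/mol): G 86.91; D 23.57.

n(G) = 48400 / 86.91 = 556.9 mol
n(D) = (1/2) × 556.9 = 278.5 mol
mass = 278.5 × 23.57 = 6564 g

6560 g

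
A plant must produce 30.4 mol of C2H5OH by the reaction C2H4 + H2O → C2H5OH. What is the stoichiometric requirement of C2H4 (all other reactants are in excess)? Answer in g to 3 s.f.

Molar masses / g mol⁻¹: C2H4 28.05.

n(C2H5OH) = 30.40 mol
n(C2H4) = (1/1) × 30.40 = 30.40 mol
mass = 30.40 × 28.05 = 852.7 g

853 g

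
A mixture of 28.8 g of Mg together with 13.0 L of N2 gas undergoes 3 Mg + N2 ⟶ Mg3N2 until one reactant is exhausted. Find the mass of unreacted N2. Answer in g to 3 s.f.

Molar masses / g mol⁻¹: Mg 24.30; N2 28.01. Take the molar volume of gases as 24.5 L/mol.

n(Mg) = 28.80 / 24.30 = 1.185 mol
n(N2) = 13.00 / 24.5 = 0.5306 mol
n/ν → Mg: 0.3950, N2: 0.5306; Mg is limiting.
N2 consumed = (1/3) × 1.185 = 0.3950 mol
N2 remaining = 0.5306 − 0.3950 = 0.1356 mol
mass = 0.1356 × 28.01 = 3.798 g

3.80 g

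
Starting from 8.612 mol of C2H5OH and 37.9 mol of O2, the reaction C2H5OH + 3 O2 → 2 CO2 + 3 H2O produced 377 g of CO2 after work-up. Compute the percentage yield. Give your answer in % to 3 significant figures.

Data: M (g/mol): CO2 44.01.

n(C2H5OH) = 8.612 mol
n(O2) = 37.90 mol
n/ν for C2H5OH = 8.612/1 = 8.612
n/ν for O2 = 37.90/3 = 12.63
Smallest n/ν is C2H5OH → limiting reagent.
theoretical n(CO2) = (2/1) × 8.612 = 17.22 mol → 757.9 g
% yield = 377 / 757.9 × 100 = 49.74 %

49.7 %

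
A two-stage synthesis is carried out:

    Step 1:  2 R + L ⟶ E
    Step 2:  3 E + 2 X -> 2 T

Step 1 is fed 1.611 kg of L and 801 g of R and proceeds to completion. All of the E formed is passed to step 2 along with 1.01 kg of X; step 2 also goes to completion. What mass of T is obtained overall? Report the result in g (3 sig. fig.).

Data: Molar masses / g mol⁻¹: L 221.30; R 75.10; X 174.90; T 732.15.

2600 g

Step 1:
n(L) = 1.611×1000 / 221.30 = 7.280 mol
n(R) = 801.0 / 75.10 = 10.67 mol
n/ν for L = 7.280/1 = 7.280
n/ν for R = 10.67/2 = 5.335
Smallest n/ν is R → limiting reagent.
n(E) produced = (1/2) × 10.67 = 5.335 mol
Step 2:
n(E) available = 5.335 mol
n(X) = 1.010×1000 / 174.90 = 5.775 mol
n/ν for E = 5.335/3 = 1.778
n/ν for X = 5.775/2 = 2.888
Smallest n/ν is E → limiting reagent.
n(T) = (2/3) × 5.335 = 3.557 mol
mass = 3.557 × 732.15 = 2604 g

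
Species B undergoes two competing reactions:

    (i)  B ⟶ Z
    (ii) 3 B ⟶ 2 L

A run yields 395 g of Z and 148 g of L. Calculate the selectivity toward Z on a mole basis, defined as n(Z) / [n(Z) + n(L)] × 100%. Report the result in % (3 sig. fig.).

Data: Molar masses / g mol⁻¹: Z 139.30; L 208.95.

n(Z) = 395 / 139.30 = 2.836 mol
n(L) = 148 / 208.95 = 0.7083 mol
selectivity = 2.836/(2.836+0.7083) × 100 = 80.02 %

80.0 %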